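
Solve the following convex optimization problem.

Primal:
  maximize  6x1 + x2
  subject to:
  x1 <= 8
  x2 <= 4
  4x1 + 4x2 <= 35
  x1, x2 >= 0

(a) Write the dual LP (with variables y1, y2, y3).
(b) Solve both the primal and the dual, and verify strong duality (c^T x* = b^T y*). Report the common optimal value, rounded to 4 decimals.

The standard primal-dual pair for 'max c^T x s.t. A x <= b, x >= 0' is:
  Dual:  min b^T y  s.t.  A^T y >= c,  y >= 0.

So the dual LP is:
  minimize  8y1 + 4y2 + 35y3
  subject to:
    y1 + 4y3 >= 6
    y2 + 4y3 >= 1
    y1, y2, y3 >= 0

Solving the primal: x* = (8, 0.75).
  primal value c^T x* = 48.75.
Solving the dual: y* = (5, 0, 0.25).
  dual value b^T y* = 48.75.
Strong duality: c^T x* = b^T y*. Confirmed.

48.75


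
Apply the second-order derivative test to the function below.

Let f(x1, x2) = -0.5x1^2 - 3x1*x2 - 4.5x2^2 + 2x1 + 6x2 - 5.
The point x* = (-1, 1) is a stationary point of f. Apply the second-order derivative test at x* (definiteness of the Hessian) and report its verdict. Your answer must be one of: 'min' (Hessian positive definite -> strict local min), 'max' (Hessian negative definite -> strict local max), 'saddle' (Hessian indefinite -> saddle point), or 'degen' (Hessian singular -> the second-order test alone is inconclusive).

Compute the Hessian H = grad^2 f:
  H = [[-1, -3], [-3, -9]]
Verify stationarity: grad f(x*) = H x* + g = (0, 0).
Eigenvalues of H: -10, 0.
H has a zero eigenvalue (singular; negative semidefinite but not definite), so H is neither positive definite, negative definite, nor indefinite. The second-order test alone is inconclusive -> degen.
(Indeed, f is constant along the null direction of H through x*, so x* is not a strict local extremum.)

degen


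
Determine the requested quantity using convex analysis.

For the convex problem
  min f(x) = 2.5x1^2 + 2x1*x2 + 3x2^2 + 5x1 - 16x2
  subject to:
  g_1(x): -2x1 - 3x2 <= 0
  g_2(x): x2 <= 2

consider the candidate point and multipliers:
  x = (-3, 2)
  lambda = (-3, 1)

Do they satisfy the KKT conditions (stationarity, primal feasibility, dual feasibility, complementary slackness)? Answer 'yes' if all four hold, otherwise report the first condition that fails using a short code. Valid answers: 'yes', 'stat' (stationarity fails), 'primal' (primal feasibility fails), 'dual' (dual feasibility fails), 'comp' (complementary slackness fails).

Gradient of f: grad f(x) = Q x + c = (-6, -10)
Constraint values g_i(x) = a_i^T x - b_i:
  g_1((-3, 2)) = 0
  g_2((-3, 2)) = 0
Stationarity residual: grad f(x) + sum_i lambda_i a_i = (0, 0)
  -> stationarity OK
Primal feasibility (all g_i <= 0): OK
Dual feasibility (all lambda_i >= 0): FAILS
Complementary slackness (lambda_i * g_i(x) = 0 for all i): OK

Verdict: the first failing condition is dual_feasibility -> dual.

dual


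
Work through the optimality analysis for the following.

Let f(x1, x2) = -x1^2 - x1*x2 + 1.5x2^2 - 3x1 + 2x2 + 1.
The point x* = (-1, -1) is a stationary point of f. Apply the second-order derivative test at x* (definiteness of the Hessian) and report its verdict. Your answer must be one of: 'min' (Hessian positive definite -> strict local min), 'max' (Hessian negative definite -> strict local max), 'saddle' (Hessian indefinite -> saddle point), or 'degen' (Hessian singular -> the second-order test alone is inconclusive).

Compute the Hessian H = grad^2 f:
  H = [[-2, -1], [-1, 3]]
Verify stationarity: grad f(x*) = H x* + g = (0, 0).
Eigenvalues of H: -2.1926, 3.1926.
Eigenvalues have mixed signs, so H is indefinite -> x* is a saddle point.

saddle


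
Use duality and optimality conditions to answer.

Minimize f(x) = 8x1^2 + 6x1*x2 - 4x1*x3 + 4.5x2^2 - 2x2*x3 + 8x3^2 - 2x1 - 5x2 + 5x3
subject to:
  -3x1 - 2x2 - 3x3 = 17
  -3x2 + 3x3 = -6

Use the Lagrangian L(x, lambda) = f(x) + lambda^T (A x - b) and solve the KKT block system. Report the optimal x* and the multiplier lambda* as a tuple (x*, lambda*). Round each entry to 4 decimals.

Form the Lagrangian:
  L(x, lambda) = (1/2) x^T Q x + c^T x + lambda^T (A x - b)
Stationarity (grad_x L = 0): Q x + c + A^T lambda = 0.
Primal feasibility: A x = b.

This gives the KKT block system:
  [ Q   A^T ] [ x     ]   [-c ]
  [ A    0  ] [ lambda ] = [ b ]

Solving the linear system:
  x*      = (-2.1796, -0.8922, -2.8922)
  lambda* = (-10.2193, 0.0384)
  f(x*)   = 84.1588

x* = (-2.1796, -0.8922, -2.8922), lambda* = (-10.2193, 0.0384)


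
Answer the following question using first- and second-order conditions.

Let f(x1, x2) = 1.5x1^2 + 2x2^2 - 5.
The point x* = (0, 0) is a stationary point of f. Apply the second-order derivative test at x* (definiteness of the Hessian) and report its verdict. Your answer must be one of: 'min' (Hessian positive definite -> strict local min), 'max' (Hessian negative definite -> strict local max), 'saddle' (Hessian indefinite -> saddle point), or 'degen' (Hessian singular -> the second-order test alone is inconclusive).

Compute the Hessian H = grad^2 f:
  H = [[3, 0], [0, 4]]
Verify stationarity: grad f(x*) = H x* + g = (0, 0).
Eigenvalues of H: 3, 4.
Both eigenvalues > 0, so H is positive definite -> x* is a strict local min.

min


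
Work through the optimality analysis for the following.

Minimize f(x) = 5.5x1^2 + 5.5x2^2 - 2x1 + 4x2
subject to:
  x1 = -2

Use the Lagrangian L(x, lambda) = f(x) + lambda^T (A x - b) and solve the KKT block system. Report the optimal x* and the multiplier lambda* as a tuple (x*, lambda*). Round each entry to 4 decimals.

Form the Lagrangian:
  L(x, lambda) = (1/2) x^T Q x + c^T x + lambda^T (A x - b)
Stationarity (grad_x L = 0): Q x + c + A^T lambda = 0.
Primal feasibility: A x = b.

This gives the KKT block system:
  [ Q   A^T ] [ x     ]   [-c ]
  [ A    0  ] [ lambda ] = [ b ]

Solving the linear system:
  x*      = (-2, -0.3636)
  lambda* = (24)
  f(x*)   = 25.2727

x* = (-2, -0.3636), lambda* = (24)


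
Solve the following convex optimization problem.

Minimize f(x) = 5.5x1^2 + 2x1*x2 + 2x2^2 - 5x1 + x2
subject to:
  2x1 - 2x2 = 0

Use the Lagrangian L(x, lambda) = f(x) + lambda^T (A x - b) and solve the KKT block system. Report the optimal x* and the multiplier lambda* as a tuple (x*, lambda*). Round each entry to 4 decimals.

Form the Lagrangian:
  L(x, lambda) = (1/2) x^T Q x + c^T x + lambda^T (A x - b)
Stationarity (grad_x L = 0): Q x + c + A^T lambda = 0.
Primal feasibility: A x = b.

This gives the KKT block system:
  [ Q   A^T ] [ x     ]   [-c ]
  [ A    0  ] [ lambda ] = [ b ]

Solving the linear system:
  x*      = (0.2105, 0.2105)
  lambda* = (1.1316)
  f(x*)   = -0.4211

x* = (0.2105, 0.2105), lambda* = (1.1316)


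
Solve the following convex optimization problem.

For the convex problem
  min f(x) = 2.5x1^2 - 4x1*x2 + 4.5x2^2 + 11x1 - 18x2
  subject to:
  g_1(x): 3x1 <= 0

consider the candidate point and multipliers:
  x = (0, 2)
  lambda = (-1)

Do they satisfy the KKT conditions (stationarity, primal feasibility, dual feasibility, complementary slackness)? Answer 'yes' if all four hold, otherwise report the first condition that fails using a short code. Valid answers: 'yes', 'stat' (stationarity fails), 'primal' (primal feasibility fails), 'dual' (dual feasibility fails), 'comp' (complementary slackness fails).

Gradient of f: grad f(x) = Q x + c = (3, 0)
Constraint values g_i(x) = a_i^T x - b_i:
  g_1((0, 2)) = 0
Stationarity residual: grad f(x) + sum_i lambda_i a_i = (0, 0)
  -> stationarity OK
Primal feasibility (all g_i <= 0): OK
Dual feasibility (all lambda_i >= 0): FAILS
Complementary slackness (lambda_i * g_i(x) = 0 for all i): OK

Verdict: the first failing condition is dual_feasibility -> dual.

dual


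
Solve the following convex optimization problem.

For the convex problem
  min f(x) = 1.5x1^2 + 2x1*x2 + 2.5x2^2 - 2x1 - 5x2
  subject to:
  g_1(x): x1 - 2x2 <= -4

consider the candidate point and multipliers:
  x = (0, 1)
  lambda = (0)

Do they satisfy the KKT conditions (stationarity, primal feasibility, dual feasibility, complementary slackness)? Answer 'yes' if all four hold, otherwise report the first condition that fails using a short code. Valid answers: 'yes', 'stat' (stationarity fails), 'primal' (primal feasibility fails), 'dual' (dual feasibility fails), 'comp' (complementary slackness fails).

Gradient of f: grad f(x) = Q x + c = (0, 0)
Constraint values g_i(x) = a_i^T x - b_i:
  g_1((0, 1)) = 2
Stationarity residual: grad f(x) + sum_i lambda_i a_i = (0, 0)
  -> stationarity OK
Primal feasibility (all g_i <= 0): FAILS
Dual feasibility (all lambda_i >= 0): OK
Complementary slackness (lambda_i * g_i(x) = 0 for all i): OK

Verdict: the first failing condition is primal_feasibility -> primal.

primal


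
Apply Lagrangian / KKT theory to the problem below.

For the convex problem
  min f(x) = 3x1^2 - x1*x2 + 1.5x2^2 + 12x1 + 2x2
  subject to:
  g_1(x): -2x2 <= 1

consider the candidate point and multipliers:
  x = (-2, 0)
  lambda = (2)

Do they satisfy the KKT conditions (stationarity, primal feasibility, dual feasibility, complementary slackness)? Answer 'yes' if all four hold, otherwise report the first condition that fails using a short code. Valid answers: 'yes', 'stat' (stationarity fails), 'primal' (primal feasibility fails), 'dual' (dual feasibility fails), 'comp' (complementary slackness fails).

Gradient of f: grad f(x) = Q x + c = (0, 4)
Constraint values g_i(x) = a_i^T x - b_i:
  g_1((-2, 0)) = -1
Stationarity residual: grad f(x) + sum_i lambda_i a_i = (0, 0)
  -> stationarity OK
Primal feasibility (all g_i <= 0): OK
Dual feasibility (all lambda_i >= 0): OK
Complementary slackness (lambda_i * g_i(x) = 0 for all i): FAILS

Verdict: the first failing condition is complementary_slackness -> comp.

comp


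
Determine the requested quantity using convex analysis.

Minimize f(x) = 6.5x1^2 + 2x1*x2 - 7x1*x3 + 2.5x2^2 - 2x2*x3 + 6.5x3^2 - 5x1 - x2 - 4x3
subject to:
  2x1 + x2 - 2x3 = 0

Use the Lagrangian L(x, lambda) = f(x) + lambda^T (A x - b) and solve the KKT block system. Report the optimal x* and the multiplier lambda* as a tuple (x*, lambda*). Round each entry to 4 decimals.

Form the Lagrangian:
  L(x, lambda) = (1/2) x^T Q x + c^T x + lambda^T (A x - b)
Stationarity (grad_x L = 0): Q x + c + A^T lambda = 0.
Primal feasibility: A x = b.

This gives the KKT block system:
  [ Q   A^T ] [ x     ]   [-c ]
  [ A    0  ] [ lambda ] = [ b ]

Solving the linear system:
  x*      = (0.7159, 0.1364, 0.7841)
  lambda* = (0.4545)
  f(x*)   = -3.4261

x* = (0.7159, 0.1364, 0.7841), lambda* = (0.4545)


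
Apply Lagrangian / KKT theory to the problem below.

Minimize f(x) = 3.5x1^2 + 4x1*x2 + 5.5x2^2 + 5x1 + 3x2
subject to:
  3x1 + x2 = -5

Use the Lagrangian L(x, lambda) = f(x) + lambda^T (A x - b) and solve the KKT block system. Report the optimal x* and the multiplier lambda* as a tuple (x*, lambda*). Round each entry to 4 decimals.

Form the Lagrangian:
  L(x, lambda) = (1/2) x^T Q x + c^T x + lambda^T (A x - b)
Stationarity (grad_x L = 0): Q x + c + A^T lambda = 0.
Primal feasibility: A x = b.

This gives the KKT block system:
  [ Q   A^T ] [ x     ]   [-c ]
  [ A    0  ] [ lambda ] = [ b ]

Solving the linear system:
  x*      = (-1.7195, 0.1585)
  lambda* = (2.1341)
  f(x*)   = 1.2744

x* = (-1.7195, 0.1585), lambda* = (2.1341)


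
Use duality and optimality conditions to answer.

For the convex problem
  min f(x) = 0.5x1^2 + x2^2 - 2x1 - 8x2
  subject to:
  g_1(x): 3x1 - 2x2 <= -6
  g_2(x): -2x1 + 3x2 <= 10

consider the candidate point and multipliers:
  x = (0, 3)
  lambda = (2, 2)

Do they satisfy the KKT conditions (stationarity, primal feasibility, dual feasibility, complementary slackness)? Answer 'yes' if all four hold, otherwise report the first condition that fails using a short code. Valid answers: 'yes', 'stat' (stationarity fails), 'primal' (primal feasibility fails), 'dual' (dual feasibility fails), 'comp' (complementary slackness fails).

Gradient of f: grad f(x) = Q x + c = (-2, -2)
Constraint values g_i(x) = a_i^T x - b_i:
  g_1((0, 3)) = 0
  g_2((0, 3)) = -1
Stationarity residual: grad f(x) + sum_i lambda_i a_i = (0, 0)
  -> stationarity OK
Primal feasibility (all g_i <= 0): OK
Dual feasibility (all lambda_i >= 0): OK
Complementary slackness (lambda_i * g_i(x) = 0 for all i): FAILS

Verdict: the first failing condition is complementary_slackness -> comp.

comp


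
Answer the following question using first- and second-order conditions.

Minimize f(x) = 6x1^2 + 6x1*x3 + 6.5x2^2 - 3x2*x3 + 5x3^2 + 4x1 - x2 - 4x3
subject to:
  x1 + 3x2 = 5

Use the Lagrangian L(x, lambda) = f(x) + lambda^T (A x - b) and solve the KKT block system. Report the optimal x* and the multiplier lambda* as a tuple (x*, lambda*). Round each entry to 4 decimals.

Form the Lagrangian:
  L(x, lambda) = (1/2) x^T Q x + c^T x + lambda^T (A x - b)
Stationarity (grad_x L = 0): Q x + c + A^T lambda = 0.
Primal feasibility: A x = b.

This gives the KKT block system:
  [ Q   A^T ] [ x     ]   [-c ]
  [ A    0  ] [ lambda ] = [ b ]

Solving the linear system:
  x*      = (-0.3992, 1.7997, 1.1795)
  lambda* = (-6.2861)
  f(x*)   = 11.658

x* = (-0.3992, 1.7997, 1.1795), lambda* = (-6.2861)


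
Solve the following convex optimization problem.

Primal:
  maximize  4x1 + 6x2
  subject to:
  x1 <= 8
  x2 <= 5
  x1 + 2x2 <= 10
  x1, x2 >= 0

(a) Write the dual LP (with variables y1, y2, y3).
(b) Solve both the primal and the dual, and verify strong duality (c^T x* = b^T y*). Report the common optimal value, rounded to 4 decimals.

The standard primal-dual pair for 'max c^T x s.t. A x <= b, x >= 0' is:
  Dual:  min b^T y  s.t.  A^T y >= c,  y >= 0.

So the dual LP is:
  minimize  8y1 + 5y2 + 10y3
  subject to:
    y1 + y3 >= 4
    y2 + 2y3 >= 6
    y1, y2, y3 >= 0

Solving the primal: x* = (8, 1).
  primal value c^T x* = 38.
Solving the dual: y* = (1, 0, 3).
  dual value b^T y* = 38.
Strong duality: c^T x* = b^T y*. Confirmed.

38


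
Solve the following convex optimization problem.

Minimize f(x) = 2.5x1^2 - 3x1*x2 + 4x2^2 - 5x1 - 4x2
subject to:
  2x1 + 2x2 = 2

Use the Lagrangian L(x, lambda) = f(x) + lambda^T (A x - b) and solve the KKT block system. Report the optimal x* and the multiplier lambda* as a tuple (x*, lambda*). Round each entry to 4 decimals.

Form the Lagrangian:
  L(x, lambda) = (1/2) x^T Q x + c^T x + lambda^T (A x - b)
Stationarity (grad_x L = 0): Q x + c + A^T lambda = 0.
Primal feasibility: A x = b.

This gives the KKT block system:
  [ Q   A^T ] [ x     ]   [-c ]
  [ A    0  ] [ lambda ] = [ b ]

Solving the linear system:
  x*      = (0.6316, 0.3684)
  lambda* = (1.4737)
  f(x*)   = -3.7895

x* = (0.6316, 0.3684), lambda* = (1.4737)


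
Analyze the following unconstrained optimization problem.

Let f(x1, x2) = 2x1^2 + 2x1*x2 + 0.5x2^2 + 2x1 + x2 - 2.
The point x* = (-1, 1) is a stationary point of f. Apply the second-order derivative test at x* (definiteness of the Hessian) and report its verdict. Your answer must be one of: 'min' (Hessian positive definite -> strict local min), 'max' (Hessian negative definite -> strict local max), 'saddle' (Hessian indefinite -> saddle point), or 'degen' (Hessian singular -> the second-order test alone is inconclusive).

Compute the Hessian H = grad^2 f:
  H = [[4, 2], [2, 1]]
Verify stationarity: grad f(x*) = H x* + g = (0, 0).
Eigenvalues of H: 0, 5.
H has a zero eigenvalue (singular; positive semidefinite but not definite), so H is neither positive definite, negative definite, nor indefinite. The second-order test alone is inconclusive -> degen.
(Indeed, f is constant along the null direction of H through x*, so x* is not a strict local extremum.)

degen


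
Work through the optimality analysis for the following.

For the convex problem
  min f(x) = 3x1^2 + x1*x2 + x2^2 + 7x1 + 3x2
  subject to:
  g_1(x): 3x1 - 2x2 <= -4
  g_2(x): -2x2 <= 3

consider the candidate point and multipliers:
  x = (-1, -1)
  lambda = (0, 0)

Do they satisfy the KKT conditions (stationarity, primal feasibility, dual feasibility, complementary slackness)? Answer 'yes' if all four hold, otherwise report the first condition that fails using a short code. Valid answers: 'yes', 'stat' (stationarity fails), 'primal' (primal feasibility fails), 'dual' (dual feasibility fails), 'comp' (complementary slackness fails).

Gradient of f: grad f(x) = Q x + c = (0, 0)
Constraint values g_i(x) = a_i^T x - b_i:
  g_1((-1, -1)) = 3
  g_2((-1, -1)) = -1
Stationarity residual: grad f(x) + sum_i lambda_i a_i = (0, 0)
  -> stationarity OK
Primal feasibility (all g_i <= 0): FAILS
Dual feasibility (all lambda_i >= 0): OK
Complementary slackness (lambda_i * g_i(x) = 0 for all i): OK

Verdict: the first failing condition is primal_feasibility -> primal.

primal


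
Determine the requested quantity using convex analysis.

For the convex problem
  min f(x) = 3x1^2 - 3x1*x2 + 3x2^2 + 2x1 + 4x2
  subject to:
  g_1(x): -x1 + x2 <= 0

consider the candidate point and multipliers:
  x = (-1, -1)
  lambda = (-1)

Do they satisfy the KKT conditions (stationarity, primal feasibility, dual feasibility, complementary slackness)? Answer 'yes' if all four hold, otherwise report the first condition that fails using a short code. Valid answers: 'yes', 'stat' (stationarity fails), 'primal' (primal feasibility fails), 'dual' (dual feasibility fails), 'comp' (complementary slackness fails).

Gradient of f: grad f(x) = Q x + c = (-1, 1)
Constraint values g_i(x) = a_i^T x - b_i:
  g_1((-1, -1)) = 0
Stationarity residual: grad f(x) + sum_i lambda_i a_i = (0, 0)
  -> stationarity OK
Primal feasibility (all g_i <= 0): OK
Dual feasibility (all lambda_i >= 0): FAILS
Complementary slackness (lambda_i * g_i(x) = 0 for all i): OK

Verdict: the first failing condition is dual_feasibility -> dual.

dual


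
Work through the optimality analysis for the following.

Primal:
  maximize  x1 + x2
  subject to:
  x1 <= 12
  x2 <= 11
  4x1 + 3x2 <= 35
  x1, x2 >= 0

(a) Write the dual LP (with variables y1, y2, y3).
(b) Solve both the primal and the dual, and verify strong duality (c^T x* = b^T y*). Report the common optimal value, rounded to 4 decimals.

The standard primal-dual pair for 'max c^T x s.t. A x <= b, x >= 0' is:
  Dual:  min b^T y  s.t.  A^T y >= c,  y >= 0.

So the dual LP is:
  minimize  12y1 + 11y2 + 35y3
  subject to:
    y1 + 4y3 >= 1
    y2 + 3y3 >= 1
    y1, y2, y3 >= 0

Solving the primal: x* = (0.5, 11).
  primal value c^T x* = 11.5.
Solving the dual: y* = (0, 0.25, 0.25).
  dual value b^T y* = 11.5.
Strong duality: c^T x* = b^T y*. Confirmed.

11.5


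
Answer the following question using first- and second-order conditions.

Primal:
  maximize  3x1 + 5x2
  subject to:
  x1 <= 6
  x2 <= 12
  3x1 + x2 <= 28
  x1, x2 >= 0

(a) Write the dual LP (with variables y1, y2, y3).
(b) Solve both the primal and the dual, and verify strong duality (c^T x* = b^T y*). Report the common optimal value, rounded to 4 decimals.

The standard primal-dual pair for 'max c^T x s.t. A x <= b, x >= 0' is:
  Dual:  min b^T y  s.t.  A^T y >= c,  y >= 0.

So the dual LP is:
  minimize  6y1 + 12y2 + 28y3
  subject to:
    y1 + 3y3 >= 3
    y2 + y3 >= 5
    y1, y2, y3 >= 0

Solving the primal: x* = (5.3333, 12).
  primal value c^T x* = 76.
Solving the dual: y* = (0, 4, 1).
  dual value b^T y* = 76.
Strong duality: c^T x* = b^T y*. Confirmed.

76


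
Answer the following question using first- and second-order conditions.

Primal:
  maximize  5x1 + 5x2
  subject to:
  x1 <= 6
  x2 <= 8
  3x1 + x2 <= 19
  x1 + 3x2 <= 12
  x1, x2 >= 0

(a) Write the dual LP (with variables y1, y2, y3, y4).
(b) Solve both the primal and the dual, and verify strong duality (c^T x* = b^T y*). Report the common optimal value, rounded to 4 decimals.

The standard primal-dual pair for 'max c^T x s.t. A x <= b, x >= 0' is:
  Dual:  min b^T y  s.t.  A^T y >= c,  y >= 0.

So the dual LP is:
  minimize  6y1 + 8y2 + 19y3 + 12y4
  subject to:
    y1 + 3y3 + y4 >= 5
    y2 + y3 + 3y4 >= 5
    y1, y2, y3, y4 >= 0

Solving the primal: x* = (5.625, 2.125).
  primal value c^T x* = 38.75.
Solving the dual: y* = (0, 0, 1.25, 1.25).
  dual value b^T y* = 38.75.
Strong duality: c^T x* = b^T y*. Confirmed.

38.75


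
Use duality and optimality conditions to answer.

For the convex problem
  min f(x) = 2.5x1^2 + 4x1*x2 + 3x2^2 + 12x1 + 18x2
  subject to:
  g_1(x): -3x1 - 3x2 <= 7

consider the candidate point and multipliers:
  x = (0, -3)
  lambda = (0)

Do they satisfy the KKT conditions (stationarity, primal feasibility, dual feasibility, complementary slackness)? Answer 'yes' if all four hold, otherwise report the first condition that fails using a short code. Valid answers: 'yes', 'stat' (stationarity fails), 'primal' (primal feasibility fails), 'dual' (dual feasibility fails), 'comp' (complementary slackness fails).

Gradient of f: grad f(x) = Q x + c = (0, 0)
Constraint values g_i(x) = a_i^T x - b_i:
  g_1((0, -3)) = 2
Stationarity residual: grad f(x) + sum_i lambda_i a_i = (0, 0)
  -> stationarity OK
Primal feasibility (all g_i <= 0): FAILS
Dual feasibility (all lambda_i >= 0): OK
Complementary slackness (lambda_i * g_i(x) = 0 for all i): OK

Verdict: the first failing condition is primal_feasibility -> primal.

primal


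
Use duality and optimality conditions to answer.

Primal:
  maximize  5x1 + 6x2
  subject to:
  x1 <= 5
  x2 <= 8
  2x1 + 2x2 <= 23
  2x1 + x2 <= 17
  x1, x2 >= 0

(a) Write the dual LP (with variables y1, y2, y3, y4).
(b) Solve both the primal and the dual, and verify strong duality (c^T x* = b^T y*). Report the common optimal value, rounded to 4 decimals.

The standard primal-dual pair for 'max c^T x s.t. A x <= b, x >= 0' is:
  Dual:  min b^T y  s.t.  A^T y >= c,  y >= 0.

So the dual LP is:
  minimize  5y1 + 8y2 + 23y3 + 17y4
  subject to:
    y1 + 2y3 + 2y4 >= 5
    y2 + 2y3 + y4 >= 6
    y1, y2, y3, y4 >= 0

Solving the primal: x* = (3.5, 8).
  primal value c^T x* = 65.5.
Solving the dual: y* = (0, 1, 2.5, 0).
  dual value b^T y* = 65.5.
Strong duality: c^T x* = b^T y*. Confirmed.

65.5


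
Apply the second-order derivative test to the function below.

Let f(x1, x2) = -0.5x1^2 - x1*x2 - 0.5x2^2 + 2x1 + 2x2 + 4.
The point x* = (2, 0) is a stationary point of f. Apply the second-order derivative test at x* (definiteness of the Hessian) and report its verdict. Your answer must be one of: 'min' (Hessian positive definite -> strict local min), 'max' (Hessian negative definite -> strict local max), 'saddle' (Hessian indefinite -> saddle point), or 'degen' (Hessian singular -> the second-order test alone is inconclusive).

Compute the Hessian H = grad^2 f:
  H = [[-1, -1], [-1, -1]]
Verify stationarity: grad f(x*) = H x* + g = (0, 0).
Eigenvalues of H: -2, 0.
H has a zero eigenvalue (singular; negative semidefinite but not definite), so H is neither positive definite, negative definite, nor indefinite. The second-order test alone is inconclusive -> degen.
(Indeed, f is constant along the null direction of H through x*, so x* is not a strict local extremum.)

degen


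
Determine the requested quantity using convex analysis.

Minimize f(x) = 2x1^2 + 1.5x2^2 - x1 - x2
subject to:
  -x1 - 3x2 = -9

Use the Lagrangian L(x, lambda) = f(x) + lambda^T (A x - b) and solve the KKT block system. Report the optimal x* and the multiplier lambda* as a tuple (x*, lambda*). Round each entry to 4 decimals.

Form the Lagrangian:
  L(x, lambda) = (1/2) x^T Q x + c^T x + lambda^T (A x - b)
Stationarity (grad_x L = 0): Q x + c + A^T lambda = 0.
Primal feasibility: A x = b.

This gives the KKT block system:
  [ Q   A^T ] [ x     ]   [-c ]
  [ A    0  ] [ lambda ] = [ b ]

Solving the linear system:
  x*      = (0.8462, 2.7179)
  lambda* = (2.3846)
  f(x*)   = 8.9487

x* = (0.8462, 2.7179), lambda* = (2.3846)


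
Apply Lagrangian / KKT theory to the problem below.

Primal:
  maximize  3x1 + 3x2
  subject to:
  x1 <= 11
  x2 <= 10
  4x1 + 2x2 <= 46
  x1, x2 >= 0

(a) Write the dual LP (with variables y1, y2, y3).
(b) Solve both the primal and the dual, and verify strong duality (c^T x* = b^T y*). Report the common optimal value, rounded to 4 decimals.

The standard primal-dual pair for 'max c^T x s.t. A x <= b, x >= 0' is:
  Dual:  min b^T y  s.t.  A^T y >= c,  y >= 0.

So the dual LP is:
  minimize  11y1 + 10y2 + 46y3
  subject to:
    y1 + 4y3 >= 3
    y2 + 2y3 >= 3
    y1, y2, y3 >= 0

Solving the primal: x* = (6.5, 10).
  primal value c^T x* = 49.5.
Solving the dual: y* = (0, 1.5, 0.75).
  dual value b^T y* = 49.5.
Strong duality: c^T x* = b^T y*. Confirmed.

49.5


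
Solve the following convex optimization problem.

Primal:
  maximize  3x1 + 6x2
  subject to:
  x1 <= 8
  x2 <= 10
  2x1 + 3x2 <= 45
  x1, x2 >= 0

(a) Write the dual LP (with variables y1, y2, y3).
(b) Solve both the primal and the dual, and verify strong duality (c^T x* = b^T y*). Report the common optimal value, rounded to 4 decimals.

The standard primal-dual pair for 'max c^T x s.t. A x <= b, x >= 0' is:
  Dual:  min b^T y  s.t.  A^T y >= c,  y >= 0.

So the dual LP is:
  minimize  8y1 + 10y2 + 45y3
  subject to:
    y1 + 2y3 >= 3
    y2 + 3y3 >= 6
    y1, y2, y3 >= 0

Solving the primal: x* = (7.5, 10).
  primal value c^T x* = 82.5.
Solving the dual: y* = (0, 1.5, 1.5).
  dual value b^T y* = 82.5.
Strong duality: c^T x* = b^T y*. Confirmed.

82.5


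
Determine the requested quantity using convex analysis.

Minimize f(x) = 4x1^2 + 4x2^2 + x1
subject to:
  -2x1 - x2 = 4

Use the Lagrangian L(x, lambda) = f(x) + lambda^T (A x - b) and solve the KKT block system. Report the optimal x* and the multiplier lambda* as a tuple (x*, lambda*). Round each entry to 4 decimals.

Form the Lagrangian:
  L(x, lambda) = (1/2) x^T Q x + c^T x + lambda^T (A x - b)
Stationarity (grad_x L = 0): Q x + c + A^T lambda = 0.
Primal feasibility: A x = b.

This gives the KKT block system:
  [ Q   A^T ] [ x     ]   [-c ]
  [ A    0  ] [ lambda ] = [ b ]

Solving the linear system:
  x*      = (-1.625, -0.75)
  lambda* = (-6)
  f(x*)   = 11.1875

x* = (-1.625, -0.75), lambda* = (-6)


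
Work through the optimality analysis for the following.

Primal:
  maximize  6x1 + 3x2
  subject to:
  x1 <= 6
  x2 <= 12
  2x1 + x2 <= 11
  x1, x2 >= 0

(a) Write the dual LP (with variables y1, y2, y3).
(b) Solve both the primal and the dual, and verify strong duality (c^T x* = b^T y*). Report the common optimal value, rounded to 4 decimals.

The standard primal-dual pair for 'max c^T x s.t. A x <= b, x >= 0' is:
  Dual:  min b^T y  s.t.  A^T y >= c,  y >= 0.

So the dual LP is:
  minimize  6y1 + 12y2 + 11y3
  subject to:
    y1 + 2y3 >= 6
    y2 + y3 >= 3
    y1, y2, y3 >= 0

Solving the primal: x* = (5.5, 0).
  primal value c^T x* = 33.
Solving the dual: y* = (0, 0, 3).
  dual value b^T y* = 33.
Strong duality: c^T x* = b^T y*. Confirmed.

33


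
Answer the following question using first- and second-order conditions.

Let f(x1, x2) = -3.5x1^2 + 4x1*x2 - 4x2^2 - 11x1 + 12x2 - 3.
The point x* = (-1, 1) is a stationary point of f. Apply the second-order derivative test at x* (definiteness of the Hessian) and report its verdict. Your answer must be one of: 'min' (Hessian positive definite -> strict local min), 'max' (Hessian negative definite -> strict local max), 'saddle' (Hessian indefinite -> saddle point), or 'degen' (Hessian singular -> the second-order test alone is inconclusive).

Compute the Hessian H = grad^2 f:
  H = [[-7, 4], [4, -8]]
Verify stationarity: grad f(x*) = H x* + g = (0, 0).
Eigenvalues of H: -11.5311, -3.4689.
Both eigenvalues < 0, so H is negative definite -> x* is a strict local max.

max


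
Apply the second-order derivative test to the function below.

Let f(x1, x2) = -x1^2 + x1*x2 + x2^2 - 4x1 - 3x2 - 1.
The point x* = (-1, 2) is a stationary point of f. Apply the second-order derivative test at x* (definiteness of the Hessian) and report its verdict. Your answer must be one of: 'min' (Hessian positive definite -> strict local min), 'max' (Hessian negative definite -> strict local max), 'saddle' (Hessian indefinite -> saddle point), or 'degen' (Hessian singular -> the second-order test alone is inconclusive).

Compute the Hessian H = grad^2 f:
  H = [[-2, 1], [1, 2]]
Verify stationarity: grad f(x*) = H x* + g = (0, 0).
Eigenvalues of H: -2.2361, 2.2361.
Eigenvalues have mixed signs, so H is indefinite -> x* is a saddle point.

saddle


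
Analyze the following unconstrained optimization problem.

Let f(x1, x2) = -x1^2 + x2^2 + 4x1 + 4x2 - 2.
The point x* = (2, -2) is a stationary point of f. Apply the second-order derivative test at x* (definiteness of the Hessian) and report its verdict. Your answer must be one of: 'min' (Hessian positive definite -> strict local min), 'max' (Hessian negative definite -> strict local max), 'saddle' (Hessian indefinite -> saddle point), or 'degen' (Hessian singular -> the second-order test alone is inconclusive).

Compute the Hessian H = grad^2 f:
  H = [[-2, 0], [0, 2]]
Verify stationarity: grad f(x*) = H x* + g = (0, 0).
Eigenvalues of H: -2, 2.
Eigenvalues have mixed signs, so H is indefinite -> x* is a saddle point.

saddle


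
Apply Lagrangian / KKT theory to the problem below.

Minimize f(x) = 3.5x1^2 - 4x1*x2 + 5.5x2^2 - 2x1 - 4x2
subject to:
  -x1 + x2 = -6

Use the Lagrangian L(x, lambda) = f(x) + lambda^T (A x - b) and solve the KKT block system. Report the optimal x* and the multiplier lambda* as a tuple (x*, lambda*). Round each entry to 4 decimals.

Form the Lagrangian:
  L(x, lambda) = (1/2) x^T Q x + c^T x + lambda^T (A x - b)
Stationarity (grad_x L = 0): Q x + c + A^T lambda = 0.
Primal feasibility: A x = b.

This gives the KKT block system:
  [ Q   A^T ] [ x     ]   [-c ]
  [ A    0  ] [ lambda ] = [ b ]

Solving the linear system:
  x*      = (4.8, -1.2)
  lambda* = (36.4)
  f(x*)   = 106.8

x* = (4.8, -1.2), lambda* = (36.4)


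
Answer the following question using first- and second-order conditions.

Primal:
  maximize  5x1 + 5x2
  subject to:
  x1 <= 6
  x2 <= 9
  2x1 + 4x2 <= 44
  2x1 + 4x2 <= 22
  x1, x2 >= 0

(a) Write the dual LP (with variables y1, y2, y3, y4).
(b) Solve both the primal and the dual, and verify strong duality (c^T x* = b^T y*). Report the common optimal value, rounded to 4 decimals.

The standard primal-dual pair for 'max c^T x s.t. A x <= b, x >= 0' is:
  Dual:  min b^T y  s.t.  A^T y >= c,  y >= 0.

So the dual LP is:
  minimize  6y1 + 9y2 + 44y3 + 22y4
  subject to:
    y1 + 2y3 + 2y4 >= 5
    y2 + 4y3 + 4y4 >= 5
    y1, y2, y3, y4 >= 0

Solving the primal: x* = (6, 2.5).
  primal value c^T x* = 42.5.
Solving the dual: y* = (2.5, 0, 0, 1.25).
  dual value b^T y* = 42.5.
Strong duality: c^T x* = b^T y*. Confirmed.

42.5


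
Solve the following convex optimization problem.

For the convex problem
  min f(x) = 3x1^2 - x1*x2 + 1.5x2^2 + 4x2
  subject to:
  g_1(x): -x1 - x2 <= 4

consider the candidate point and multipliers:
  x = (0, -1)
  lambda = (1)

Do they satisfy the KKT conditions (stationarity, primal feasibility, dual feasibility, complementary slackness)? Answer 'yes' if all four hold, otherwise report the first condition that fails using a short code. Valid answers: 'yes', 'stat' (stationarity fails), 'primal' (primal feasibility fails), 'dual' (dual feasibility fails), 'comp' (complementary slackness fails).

Gradient of f: grad f(x) = Q x + c = (1, 1)
Constraint values g_i(x) = a_i^T x - b_i:
  g_1((0, -1)) = -3
Stationarity residual: grad f(x) + sum_i lambda_i a_i = (0, 0)
  -> stationarity OK
Primal feasibility (all g_i <= 0): OK
Dual feasibility (all lambda_i >= 0): OK
Complementary slackness (lambda_i * g_i(x) = 0 for all i): FAILS

Verdict: the first failing condition is complementary_slackness -> comp.

comp


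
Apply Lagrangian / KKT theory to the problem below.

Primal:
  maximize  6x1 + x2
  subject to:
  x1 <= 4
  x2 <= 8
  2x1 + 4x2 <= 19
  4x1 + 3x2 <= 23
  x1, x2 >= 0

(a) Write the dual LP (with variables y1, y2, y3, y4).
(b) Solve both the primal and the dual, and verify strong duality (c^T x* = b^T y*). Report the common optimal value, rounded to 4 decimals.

The standard primal-dual pair for 'max c^T x s.t. A x <= b, x >= 0' is:
  Dual:  min b^T y  s.t.  A^T y >= c,  y >= 0.

So the dual LP is:
  minimize  4y1 + 8y2 + 19y3 + 23y4
  subject to:
    y1 + 2y3 + 4y4 >= 6
    y2 + 4y3 + 3y4 >= 1
    y1, y2, y3, y4 >= 0

Solving the primal: x* = (4, 2.3333).
  primal value c^T x* = 26.3333.
Solving the dual: y* = (4.6667, 0, 0, 0.3333).
  dual value b^T y* = 26.3333.
Strong duality: c^T x* = b^T y*. Confirmed.

26.3333


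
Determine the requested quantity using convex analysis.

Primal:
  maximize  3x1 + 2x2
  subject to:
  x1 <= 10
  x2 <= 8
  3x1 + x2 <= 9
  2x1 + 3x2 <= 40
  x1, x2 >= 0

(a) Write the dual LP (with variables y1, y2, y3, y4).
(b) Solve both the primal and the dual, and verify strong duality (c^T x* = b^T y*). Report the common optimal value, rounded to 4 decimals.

The standard primal-dual pair for 'max c^T x s.t. A x <= b, x >= 0' is:
  Dual:  min b^T y  s.t.  A^T y >= c,  y >= 0.

So the dual LP is:
  minimize  10y1 + 8y2 + 9y3 + 40y4
  subject to:
    y1 + 3y3 + 2y4 >= 3
    y2 + y3 + 3y4 >= 2
    y1, y2, y3, y4 >= 0

Solving the primal: x* = (0.3333, 8).
  primal value c^T x* = 17.
Solving the dual: y* = (0, 1, 1, 0).
  dual value b^T y* = 17.
Strong duality: c^T x* = b^T y*. Confirmed.

17


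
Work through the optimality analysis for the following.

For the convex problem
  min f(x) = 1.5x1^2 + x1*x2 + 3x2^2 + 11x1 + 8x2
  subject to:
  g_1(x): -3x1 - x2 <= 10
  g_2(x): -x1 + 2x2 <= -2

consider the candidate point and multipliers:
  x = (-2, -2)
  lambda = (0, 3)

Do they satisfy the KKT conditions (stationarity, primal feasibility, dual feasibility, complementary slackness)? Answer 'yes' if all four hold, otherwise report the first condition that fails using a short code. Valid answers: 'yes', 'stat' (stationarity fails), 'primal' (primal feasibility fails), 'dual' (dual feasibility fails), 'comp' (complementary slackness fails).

Gradient of f: grad f(x) = Q x + c = (3, -6)
Constraint values g_i(x) = a_i^T x - b_i:
  g_1((-2, -2)) = -2
  g_2((-2, -2)) = 0
Stationarity residual: grad f(x) + sum_i lambda_i a_i = (0, 0)
  -> stationarity OK
Primal feasibility (all g_i <= 0): OK
Dual feasibility (all lambda_i >= 0): OK
Complementary slackness (lambda_i * g_i(x) = 0 for all i): OK

Verdict: yes, KKT holds.

yes


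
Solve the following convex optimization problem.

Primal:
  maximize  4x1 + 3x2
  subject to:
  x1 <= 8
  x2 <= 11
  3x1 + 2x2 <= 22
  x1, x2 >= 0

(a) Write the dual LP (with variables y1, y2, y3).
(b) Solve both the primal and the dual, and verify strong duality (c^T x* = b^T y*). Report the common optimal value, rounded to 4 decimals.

The standard primal-dual pair for 'max c^T x s.t. A x <= b, x >= 0' is:
  Dual:  min b^T y  s.t.  A^T y >= c,  y >= 0.

So the dual LP is:
  minimize  8y1 + 11y2 + 22y3
  subject to:
    y1 + 3y3 >= 4
    y2 + 2y3 >= 3
    y1, y2, y3 >= 0

Solving the primal: x* = (0, 11).
  primal value c^T x* = 33.
Solving the dual: y* = (0, 0.3333, 1.3333).
  dual value b^T y* = 33.
Strong duality: c^T x* = b^T y*. Confirmed.

33


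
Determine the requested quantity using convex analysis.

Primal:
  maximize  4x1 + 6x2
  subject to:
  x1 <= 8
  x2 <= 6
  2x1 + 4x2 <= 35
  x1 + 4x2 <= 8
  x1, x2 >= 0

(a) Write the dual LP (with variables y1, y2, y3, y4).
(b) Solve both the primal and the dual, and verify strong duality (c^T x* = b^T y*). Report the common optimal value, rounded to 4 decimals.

The standard primal-dual pair for 'max c^T x s.t. A x <= b, x >= 0' is:
  Dual:  min b^T y  s.t.  A^T y >= c,  y >= 0.

So the dual LP is:
  minimize  8y1 + 6y2 + 35y3 + 8y4
  subject to:
    y1 + 2y3 + y4 >= 4
    y2 + 4y3 + 4y4 >= 6
    y1, y2, y3, y4 >= 0

Solving the primal: x* = (8, 0).
  primal value c^T x* = 32.
Solving the dual: y* = (2.5, 0, 0, 1.5).
  dual value b^T y* = 32.
Strong duality: c^T x* = b^T y*. Confirmed.

32


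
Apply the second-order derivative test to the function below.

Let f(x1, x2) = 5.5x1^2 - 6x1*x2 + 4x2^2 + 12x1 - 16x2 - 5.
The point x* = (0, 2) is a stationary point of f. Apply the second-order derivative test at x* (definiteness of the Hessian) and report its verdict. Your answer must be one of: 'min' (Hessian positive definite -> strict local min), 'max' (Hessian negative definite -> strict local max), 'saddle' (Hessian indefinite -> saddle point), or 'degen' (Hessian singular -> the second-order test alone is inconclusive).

Compute the Hessian H = grad^2 f:
  H = [[11, -6], [-6, 8]]
Verify stationarity: grad f(x*) = H x* + g = (0, 0).
Eigenvalues of H: 3.3153, 15.6847.
Both eigenvalues > 0, so H is positive definite -> x* is a strict local min.

min


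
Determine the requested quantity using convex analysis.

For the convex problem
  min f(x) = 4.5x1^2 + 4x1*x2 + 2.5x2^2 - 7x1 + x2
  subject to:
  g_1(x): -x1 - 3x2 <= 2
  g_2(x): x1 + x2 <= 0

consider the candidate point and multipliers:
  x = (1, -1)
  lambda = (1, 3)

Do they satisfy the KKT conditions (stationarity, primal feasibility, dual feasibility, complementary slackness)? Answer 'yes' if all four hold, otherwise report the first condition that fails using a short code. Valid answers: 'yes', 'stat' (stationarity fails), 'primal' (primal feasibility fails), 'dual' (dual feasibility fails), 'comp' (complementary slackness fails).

Gradient of f: grad f(x) = Q x + c = (-2, 0)
Constraint values g_i(x) = a_i^T x - b_i:
  g_1((1, -1)) = 0
  g_2((1, -1)) = 0
Stationarity residual: grad f(x) + sum_i lambda_i a_i = (0, 0)
  -> stationarity OK
Primal feasibility (all g_i <= 0): OK
Dual feasibility (all lambda_i >= 0): OK
Complementary slackness (lambda_i * g_i(x) = 0 for all i): OK

Verdict: yes, KKT holds.

yes


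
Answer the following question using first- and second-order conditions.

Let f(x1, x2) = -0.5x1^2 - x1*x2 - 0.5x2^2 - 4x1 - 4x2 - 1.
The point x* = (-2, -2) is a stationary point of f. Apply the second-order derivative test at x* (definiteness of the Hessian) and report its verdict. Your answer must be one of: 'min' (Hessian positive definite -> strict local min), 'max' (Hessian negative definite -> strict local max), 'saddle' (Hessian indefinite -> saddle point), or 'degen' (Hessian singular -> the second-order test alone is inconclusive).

Compute the Hessian H = grad^2 f:
  H = [[-1, -1], [-1, -1]]
Verify stationarity: grad f(x*) = H x* + g = (0, 0).
Eigenvalues of H: -2, 0.
H has a zero eigenvalue (singular; negative semidefinite but not definite), so H is neither positive definite, negative definite, nor indefinite. The second-order test alone is inconclusive -> degen.
(Indeed, f is constant along the null direction of H through x*, so x* is not a strict local extremum.)

degen


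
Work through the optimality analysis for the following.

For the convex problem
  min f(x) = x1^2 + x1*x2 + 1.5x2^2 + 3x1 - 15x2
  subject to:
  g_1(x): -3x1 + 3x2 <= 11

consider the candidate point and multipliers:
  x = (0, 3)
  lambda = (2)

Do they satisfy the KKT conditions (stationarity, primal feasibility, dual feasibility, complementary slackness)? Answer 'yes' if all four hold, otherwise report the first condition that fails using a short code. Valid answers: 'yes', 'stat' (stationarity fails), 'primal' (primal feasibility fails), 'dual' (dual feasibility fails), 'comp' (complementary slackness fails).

Gradient of f: grad f(x) = Q x + c = (6, -6)
Constraint values g_i(x) = a_i^T x - b_i:
  g_1((0, 3)) = -2
Stationarity residual: grad f(x) + sum_i lambda_i a_i = (0, 0)
  -> stationarity OK
Primal feasibility (all g_i <= 0): OK
Dual feasibility (all lambda_i >= 0): OK
Complementary slackness (lambda_i * g_i(x) = 0 for all i): FAILS

Verdict: the first failing condition is complementary_slackness -> comp.

comp


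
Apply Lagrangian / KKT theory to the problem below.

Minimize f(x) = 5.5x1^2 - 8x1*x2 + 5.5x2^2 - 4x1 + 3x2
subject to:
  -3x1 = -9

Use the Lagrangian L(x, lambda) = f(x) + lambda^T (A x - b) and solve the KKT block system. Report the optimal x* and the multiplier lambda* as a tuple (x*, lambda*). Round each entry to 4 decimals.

Form the Lagrangian:
  L(x, lambda) = (1/2) x^T Q x + c^T x + lambda^T (A x - b)
Stationarity (grad_x L = 0): Q x + c + A^T lambda = 0.
Primal feasibility: A x = b.

This gives the KKT block system:
  [ Q   A^T ] [ x     ]   [-c ]
  [ A    0  ] [ lambda ] = [ b ]

Solving the linear system:
  x*      = (3, 1.9091)
  lambda* = (4.5758)
  f(x*)   = 17.4545

x* = (3, 1.9091), lambda* = (4.5758)
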